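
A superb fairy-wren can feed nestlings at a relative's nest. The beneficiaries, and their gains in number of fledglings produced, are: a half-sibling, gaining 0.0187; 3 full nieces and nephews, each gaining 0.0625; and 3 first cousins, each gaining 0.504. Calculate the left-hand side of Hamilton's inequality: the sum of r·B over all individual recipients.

r to a half-sibling = 0.25 (half-sibs share one parent — one path of length 2: r = (1/2)^2 = 1/4).
r to a full niece or nephew = 0.25 (full aunt/uncle↔niece/nephew: two paths of length 3 through the shared grandparent pair: r = 2·(1/2)^3 = 1/4).
r to a first cousin = 1/8 (first cousins share one grandparent pair — two paths of length 4: r = 2·(1/2)^4 = 1/8).
Summing one r·B term per recipient: 1·0.25·0.0187 + 3·0.25·0.0625 + 3·0.125·0.504 = 0.24055.

0.24055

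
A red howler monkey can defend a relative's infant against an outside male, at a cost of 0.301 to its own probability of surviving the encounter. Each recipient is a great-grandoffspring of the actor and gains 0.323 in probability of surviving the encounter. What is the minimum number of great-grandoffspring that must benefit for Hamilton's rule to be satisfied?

r to a great-grandoffspring = 1/8 (three parent–offspring links: r = (1/2)^3 = 1/8).
Hamilton's rule: n·r·B > C  ⇒  n > C/(r·B) = 0.301/(0.125·0.323) = 7.455.
The smallest integer exceeding 7.455 is 8.

8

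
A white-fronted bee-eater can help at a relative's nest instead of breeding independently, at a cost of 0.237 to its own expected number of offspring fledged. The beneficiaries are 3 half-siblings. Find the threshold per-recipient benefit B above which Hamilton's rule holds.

r to a half-sibling = 0.25 (half-sibs share one parent — one path of length 2: r = (1/2)^2 = 1/4).
Hamilton's rule with n recipients of equal r: n·r·B > C, so B > C/(n·r) = 0.237/(3·0.25) = 0.316.

0.316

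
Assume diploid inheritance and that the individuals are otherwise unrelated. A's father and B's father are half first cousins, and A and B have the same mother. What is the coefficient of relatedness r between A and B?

0.265625

Wright's path rule: contributions from independent ancestry routes add.
A and B are related in two ways: half second cousins through their fathers (r = 1/64) and half-sibs through their shared mother (r = 1/4).
r = 1/64 + 1/4 = 17/64 = 0.265625.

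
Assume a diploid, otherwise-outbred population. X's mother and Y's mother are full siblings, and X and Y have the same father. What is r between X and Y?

Wright's path rule: contributions from independent ancestry routes add.
X and Y are related in two ways: first cousins through their mothers (r = 1/8) and half-sibs through their shared father (r = 1/4).
r = 1/8 + 1/4 = 0.375.

0.375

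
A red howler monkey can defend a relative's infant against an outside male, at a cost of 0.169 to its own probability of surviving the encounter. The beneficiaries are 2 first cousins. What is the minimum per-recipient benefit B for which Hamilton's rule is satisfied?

0.676

r to a first cousin = 1/8 (first cousins share one grandparent pair — two paths of length 4: r = 2·(1/2)^4 = 1/8).
Hamilton's rule with n recipients of equal r: n·r·B > C, so B > C/(n·r) = 0.169/(2·0.125) = 0.676.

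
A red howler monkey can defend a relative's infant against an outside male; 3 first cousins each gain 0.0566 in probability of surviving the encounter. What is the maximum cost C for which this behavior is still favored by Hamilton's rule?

0.021225

r to a first cousin = 0.125 (first cousins share one grandparent pair — two paths of length 4: r = 2·(1/2)^4 = 1/8).
Hamilton's rule: n·r·B > C, so the trait is favored while C < n·r·B = 3·0.125·0.0566 = 0.021225.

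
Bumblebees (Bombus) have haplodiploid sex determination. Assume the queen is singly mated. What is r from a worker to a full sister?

Haplodiploid full sisters inherit their father's entire haploid genome identically (contributing 1/2) and on average half of their mother's contribution (1/2 · 1/2 = 1/4); r = 1/2 + 1/4 = 3/4.

0.75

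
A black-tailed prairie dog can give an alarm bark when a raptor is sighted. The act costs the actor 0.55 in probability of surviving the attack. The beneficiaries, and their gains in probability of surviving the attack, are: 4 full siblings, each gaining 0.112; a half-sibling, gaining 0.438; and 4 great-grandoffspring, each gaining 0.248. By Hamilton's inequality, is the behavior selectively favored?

No

Hamilton's rule: the trait is favored when the sum of r·B over every recipient exceeds the actor's cost C.
r to a full sibling = 0.5 (full sibs share both parents — two paths of length 2: r = 2·(1/2)^2 = 1/2).
r to a half-sibling = 0.25 (half-sibs share one parent — one path of length 2: r = (1/2)^2 = 1/4).
r to a great-grandoffspring = 0.125 (three parent–offspring links: r = (1/2)^3 = 1/8).
Summing one r·B term per recipient: 4·0.5·0.112 + 1·0.25·0.438 + 4·0.125·0.248 = 0.4575.
0.4575 < 0.55: the indirect benefit is less than the cost.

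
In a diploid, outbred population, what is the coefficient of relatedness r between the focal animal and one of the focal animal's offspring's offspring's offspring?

Each parent–offspring link contributes a factor of 1/2, and independent paths through distinct common ancestors add.
Three parent–offspring links: r = (1/2)^3 = 1/8.

0.125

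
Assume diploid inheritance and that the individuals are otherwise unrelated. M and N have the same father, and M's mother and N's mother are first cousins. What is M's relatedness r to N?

0.28125

With two independent routes of shared ancestry, r is the sum of the two contributions.
M and N are related in two ways: half-sibs through their shared father (r = 1/4) and second cousins through their mothers (r = 1/32).
r = 1/4 + 1/32 = 9/32 = 0.28125.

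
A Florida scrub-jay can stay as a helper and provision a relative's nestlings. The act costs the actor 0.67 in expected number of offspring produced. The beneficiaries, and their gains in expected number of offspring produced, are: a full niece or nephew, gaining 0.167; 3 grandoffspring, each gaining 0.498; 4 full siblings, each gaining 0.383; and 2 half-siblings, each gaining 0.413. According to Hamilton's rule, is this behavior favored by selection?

Hamilton's rule: the trait is favored when the sum of r·B over every recipient exceeds the actor's cost C.
r to a full niece or nephew = 1/4 (full aunt/uncle↔niece/nephew: two paths of length 3 through the shared grandparent pair: r = 2·(1/2)^3 = 1/4).
r to a grandoffspring = 0.25 (two parent–offspring links: r = (1/2)^2 = 1/4).
r to a full sibling = 1/2 (full sibs share both parents — two paths of length 2: r = 2·(1/2)^2 = 1/2).
r to a half-sibling = 1/4 (half-sibs share one parent — one path of length 2: r = (1/2)^2 = 1/4).
Summing one r·B term per recipient: 1·0.25·0.167 + 3·0.25·0.498 + 4·0.5·0.383 + 2·0.25·0.413 = 1.38775.
1.38775 > 0.67: the indirect benefit exceeds the cost.

Yes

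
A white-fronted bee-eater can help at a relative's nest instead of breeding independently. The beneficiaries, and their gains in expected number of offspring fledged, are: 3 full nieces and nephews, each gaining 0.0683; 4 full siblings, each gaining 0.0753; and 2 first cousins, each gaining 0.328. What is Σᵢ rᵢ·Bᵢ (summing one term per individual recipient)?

r to a full niece or nephew = 1/4 (full aunt/uncle↔niece/nephew: two paths of length 3 through the shared grandparent pair: r = 2·(1/2)^3 = 1/4).
r to a full sibling = 0.5 (full sibs share both parents — two paths of length 2: r = 2·(1/2)^2 = 1/2).
r to a first cousin = 0.125 (first cousins share one grandparent pair — two paths of length 4: r = 2·(1/2)^4 = 1/8).
Summing one r·B term per recipient: 3·0.25·0.0683 + 4·0.5·0.0753 + 2·0.125·0.328 = 0.283825.

0.283825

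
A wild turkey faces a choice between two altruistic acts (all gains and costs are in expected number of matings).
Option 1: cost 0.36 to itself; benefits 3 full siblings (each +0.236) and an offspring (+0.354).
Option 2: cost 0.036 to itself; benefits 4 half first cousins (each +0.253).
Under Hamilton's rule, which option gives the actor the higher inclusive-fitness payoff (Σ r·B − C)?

Option 1

Option 1: r to a full sibling = 0.5.
Option 1: r to an offspring = 0.5.
Option 1: Σ r·B − C = (3·0.5·0.236 + 1·0.5·0.354) − 0.36 = 0.171.
Option 2: r to a half first cousin = 0.0625.
Option 2: Σ r·B − C = (4·0.0625·0.253) − 0.036 = 0.02725.
Option 1 has the higher net inclusive-fitness payoff.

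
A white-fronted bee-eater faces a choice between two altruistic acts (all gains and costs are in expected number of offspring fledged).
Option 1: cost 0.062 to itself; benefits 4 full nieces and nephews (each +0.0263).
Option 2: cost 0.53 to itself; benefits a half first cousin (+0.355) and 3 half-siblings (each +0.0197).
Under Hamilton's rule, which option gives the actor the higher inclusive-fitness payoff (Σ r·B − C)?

Option 1

Option 1: r to a full niece or nephew = 0.25.
Option 1: Σ r·B − C = (4·0.25·0.0263) − 0.062 = -0.0357.
Option 2: r to a half first cousin = 0.0625.
Option 2: r to a half-sibling = 0.25.
Option 2: Σ r·B − C = (1·0.0625·0.355 + 3·0.25·0.0197) − 0.53 = -0.4930375.
Option 1 has the higher net inclusive-fitness payoff.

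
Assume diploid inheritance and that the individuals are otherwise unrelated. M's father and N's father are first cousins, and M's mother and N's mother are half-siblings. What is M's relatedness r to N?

Independent pedigree routes through distinct common ancestors add.
M and N are related in two ways: second cousins through their fathers (r = 1/32) and half first cousins through their mothers (r = 1/16).
r = 1/32 + 1/16 = 0.09375.

0.09375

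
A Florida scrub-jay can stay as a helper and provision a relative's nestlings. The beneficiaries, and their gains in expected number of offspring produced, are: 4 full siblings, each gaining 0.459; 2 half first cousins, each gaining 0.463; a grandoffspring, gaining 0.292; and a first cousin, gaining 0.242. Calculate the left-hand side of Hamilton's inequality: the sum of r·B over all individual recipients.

1.079125

r to a full sibling = 0.5 (full sibs share both parents — two paths of length 2: r = 2·(1/2)^2 = 1/2).
r to a half first cousin = 0.0625 (half first cousins share one grandparent — one path of length 4: r = (1/2)^4 = 1/16).
r to a grandoffspring = 1/4 (two parent–offspring links: r = (1/2)^2 = 1/4).
r to a first cousin = 0.125 (first cousins share one grandparent pair — two paths of length 4: r = 2·(1/2)^4 = 1/8).
Summing one r·B term per recipient: 4·0.5·0.459 + 2·0.0625·0.463 + 1·0.25·0.292 + 1·0.125·0.242 = 1.079125.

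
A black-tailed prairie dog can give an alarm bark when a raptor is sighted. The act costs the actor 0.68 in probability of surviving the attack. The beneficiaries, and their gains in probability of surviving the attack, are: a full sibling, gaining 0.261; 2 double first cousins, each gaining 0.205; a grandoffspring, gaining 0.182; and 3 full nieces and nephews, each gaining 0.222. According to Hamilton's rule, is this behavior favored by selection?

Hamilton's rule: the trait is favored when the sum of r·B over every recipient exceeds the actor's cost C.
r to a full sibling = 0.5 (full sibs share both parents — two paths of length 2: r = 2·(1/2)^2 = 1/2).
r to a double first cousin = 1/4 (double first cousins share both grandparent pairs — four paths of length 4: r = 4·(1/2)^4 = 1/4).
r to a grandoffspring = 1/4 (two parent–offspring links: r = (1/2)^2 = 1/4).
r to a full niece or nephew = 1/4 (full aunt/uncle↔niece/nephew: two paths of length 3 through the shared grandparent pair: r = 2·(1/2)^3 = 1/4).
Summing one r·B term per recipient: 1·0.5·0.261 + 2·0.25·0.205 + 1·0.25·0.182 + 3·0.25·0.222 = 0.445.
0.445 < 0.68: the indirect benefit is less than the cost.

No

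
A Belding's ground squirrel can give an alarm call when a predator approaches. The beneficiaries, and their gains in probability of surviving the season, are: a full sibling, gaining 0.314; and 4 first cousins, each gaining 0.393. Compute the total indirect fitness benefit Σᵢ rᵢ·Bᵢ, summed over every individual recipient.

r to a full sibling = 1/2 (full sibs share both parents — two paths of length 2: r = 2·(1/2)^2 = 1/2).
r to a first cousin = 1/8 (first cousins share one grandparent pair — two paths of length 4: r = 2·(1/2)^4 = 1/8).
Summing one r·B term per recipient: 1·0.5·0.314 + 4·0.125·0.393 = 0.3535.

0.3535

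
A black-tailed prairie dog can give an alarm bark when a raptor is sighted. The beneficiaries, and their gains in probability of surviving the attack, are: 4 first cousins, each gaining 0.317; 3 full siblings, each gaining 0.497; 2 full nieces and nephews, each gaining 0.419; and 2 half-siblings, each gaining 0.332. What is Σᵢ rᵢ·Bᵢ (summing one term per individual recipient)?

r to a first cousin = 0.125 (first cousins share one grandparent pair — two paths of length 4: r = 2·(1/2)^4 = 1/8).
r to a full sibling = 0.5 (full sibs share both parents — two paths of length 2: r = 2·(1/2)^2 = 1/2).
r to a full niece or nephew = 1/4 (full aunt/uncle↔niece/nephew: two paths of length 3 through the shared grandparent pair: r = 2·(1/2)^3 = 1/4).
r to a half-sibling = 1/4 (half-sibs share one parent — one path of length 2: r = (1/2)^2 = 1/4).
Summing one r·B term per recipient: 4·0.125·0.317 + 3·0.5·0.497 + 2·0.25·0.419 + 2·0.25·0.332 = 1.2795.

1.2795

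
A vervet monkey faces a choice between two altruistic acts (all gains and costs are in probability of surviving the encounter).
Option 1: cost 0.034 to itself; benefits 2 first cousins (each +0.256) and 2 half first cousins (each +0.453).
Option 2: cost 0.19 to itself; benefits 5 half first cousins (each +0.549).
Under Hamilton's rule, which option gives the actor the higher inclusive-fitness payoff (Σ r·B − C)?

Option 1: r to a first cousin = 0.125.
Option 1: r to a half first cousin = 0.0625.
Option 1: Σ r·B − C = (2·0.125·0.256 + 2·0.0625·0.453) − 0.034 = 0.086625.
Option 2: r to a half first cousin = 0.0625.
Option 2: Σ r·B − C = (5·0.0625·0.549) − 0.19 = -0.0184375.
Option 1 has the higher net inclusive-fitness payoff.

Option 1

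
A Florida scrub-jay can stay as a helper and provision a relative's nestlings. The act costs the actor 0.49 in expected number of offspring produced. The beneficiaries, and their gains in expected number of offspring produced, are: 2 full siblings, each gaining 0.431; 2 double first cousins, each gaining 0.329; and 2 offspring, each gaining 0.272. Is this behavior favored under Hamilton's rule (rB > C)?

Hamilton's rule: the trait is favored when the sum of r·B over every recipient exceeds the actor's cost C.
r to a full sibling = 1/2 (full sibs share both parents — two paths of length 2: r = 2·(1/2)^2 = 1/2).
r to a double first cousin = 1/4 (double first cousins share both grandparent pairs — four paths of length 4: r = 4·(1/2)^4 = 1/4).
r to an offspring = 1/2 (one parent–offspring link: r = (1/2)^1 = 1/2).
Summing one r·B term per recipient: 2·0.5·0.431 + 2·0.25·0.329 + 2·0.5·0.272 = 0.8675.
0.8675 > 0.49: the indirect benefit exceeds the cost.

Yes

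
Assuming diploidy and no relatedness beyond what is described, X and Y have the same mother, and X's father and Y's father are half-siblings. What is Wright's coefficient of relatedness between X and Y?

Independent pedigree routes through distinct common ancestors add.
X and Y are related in two ways: half-sibs through their shared mother (r = 1/4) and half first cousins through their fathers (r = 1/16).
r = 1/4 + 1/16 = 5/16 = 0.3125.

0.3125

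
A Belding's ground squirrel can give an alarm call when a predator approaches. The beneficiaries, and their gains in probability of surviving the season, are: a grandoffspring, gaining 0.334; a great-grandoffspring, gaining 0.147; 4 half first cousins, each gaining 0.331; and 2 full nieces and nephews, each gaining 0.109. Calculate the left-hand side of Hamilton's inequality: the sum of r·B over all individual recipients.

r to a grandoffspring = 0.25 (two parent–offspring links: r = (1/2)^2 = 1/4).
r to a great-grandoffspring = 1/8 (three parent–offspring links: r = (1/2)^3 = 1/8).
r to a half first cousin = 1/16 (half first cousins share one grandparent — one path of length 4: r = (1/2)^4 = 1/16).
r to a full niece or nephew = 1/4 (full aunt/uncle↔niece/nephew: two paths of length 3 through the shared grandparent pair: r = 2·(1/2)^3 = 1/4).
Summing one r·B term per recipient: 1·0.25·0.334 + 1·0.125·0.147 + 4·0.0625·0.331 + 2·0.25·0.109 = 0.239125.

0.239125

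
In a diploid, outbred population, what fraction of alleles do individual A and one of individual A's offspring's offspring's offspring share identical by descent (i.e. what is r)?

0.125

Each parent–offspring link contributes a factor of 1/2, and independent paths through distinct common ancestors add.
Three parent–offspring links: r = (1/2)^3 = 1/8.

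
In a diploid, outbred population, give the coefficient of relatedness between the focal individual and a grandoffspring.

Two parent–offspring links: r = (1/2)^2 = 1/4.

0.25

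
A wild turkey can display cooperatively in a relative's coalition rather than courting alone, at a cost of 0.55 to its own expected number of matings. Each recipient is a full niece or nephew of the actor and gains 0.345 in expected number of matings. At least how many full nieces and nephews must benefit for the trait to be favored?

7

r to a full niece or nephew = 0.25 (full aunt/uncle↔niece/nephew: two paths of length 3 through the shared grandparent pair: r = 2·(1/2)^3 = 1/4).
Hamilton's rule: n·r·B > C  ⇒  n > C/(r·B) = 0.55/(0.25·0.345) = 6.377.
The smallest integer exceeding 6.377 is 7.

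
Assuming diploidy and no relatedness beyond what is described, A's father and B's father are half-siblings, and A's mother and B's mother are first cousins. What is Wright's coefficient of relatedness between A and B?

Relatedness sums over independent paths through distinct common ancestors.
A and B are related in two ways: half first cousins through their fathers (r = 1/16) and second cousins through their mothers (r = 1/32).
r = 1/16 + 1/32 = 0.09375.

0.09375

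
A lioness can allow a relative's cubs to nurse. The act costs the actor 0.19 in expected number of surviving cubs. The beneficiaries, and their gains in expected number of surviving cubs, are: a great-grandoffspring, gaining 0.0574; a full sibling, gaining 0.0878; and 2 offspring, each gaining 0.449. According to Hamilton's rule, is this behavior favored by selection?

Yes

Hamilton's rule: the trait is favored when the sum of r·B over every recipient exceeds the actor's cost C.
r to a great-grandoffspring = 0.125 (three parent–offspring links: r = (1/2)^3 = 1/8).
r to a full sibling = 0.5 (full sibs share both parents — two paths of length 2: r = 2·(1/2)^2 = 1/2).
r to an offspring = 1/2 (one parent–offspring link: r = (1/2)^1 = 1/2).
Summing one r·B term per recipient: 1·0.125·0.0574 + 1·0.5·0.0878 + 2·0.5·0.449 = 0.500075.
0.500075 > 0.19: the indirect benefit exceeds the cost.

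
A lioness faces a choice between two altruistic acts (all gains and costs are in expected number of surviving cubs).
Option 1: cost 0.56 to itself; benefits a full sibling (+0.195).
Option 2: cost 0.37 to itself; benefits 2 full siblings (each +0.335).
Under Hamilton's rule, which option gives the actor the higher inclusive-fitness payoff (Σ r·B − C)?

Option 1: r to a full sibling = 0.5.
Option 1: Σ r·B − C = (1·0.5·0.195) − 0.56 = -0.4625.
Option 2: r to a full sibling = 0.5.
Option 2: Σ r·B − C = (2·0.5·0.335) − 0.37 = -0.035.
Option 2 has the higher net inclusive-fitness payoff.

Option 2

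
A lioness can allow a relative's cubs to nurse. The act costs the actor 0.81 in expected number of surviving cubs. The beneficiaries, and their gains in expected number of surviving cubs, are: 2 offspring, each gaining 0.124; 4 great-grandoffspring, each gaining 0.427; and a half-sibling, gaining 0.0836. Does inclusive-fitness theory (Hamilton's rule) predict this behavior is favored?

Hamilton's rule: the trait is favored when the sum of r·B over every recipient exceeds the actor's cost C.
r to an offspring = 0.5 (one parent–offspring link: r = (1/2)^1 = 1/2).
r to a great-grandoffspring = 0.125 (three parent–offspring links: r = (1/2)^3 = 1/8).
r to a half-sibling = 1/4 (half-sibs share one parent — one path of length 2: r = (1/2)^2 = 1/4).
Summing one r·B term per recipient: 2·0.5·0.124 + 4·0.125·0.427 + 1·0.25·0.0836 = 0.3584.
0.3584 < 0.81: the indirect benefit is less than the cost.

No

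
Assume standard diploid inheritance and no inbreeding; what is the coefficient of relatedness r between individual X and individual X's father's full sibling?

0.25

Each parent–offspring link contributes a factor of 1/2, and independent paths through distinct common ancestors add.
Full aunt/uncle↔niece/nephew: two paths of length 3 through the shared grandparent pair: r = 2·(1/2)^3 = 1/4.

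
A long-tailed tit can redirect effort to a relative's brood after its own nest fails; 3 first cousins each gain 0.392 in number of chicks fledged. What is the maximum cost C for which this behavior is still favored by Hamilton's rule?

0.147

r to a first cousin = 1/8 (first cousins share one grandparent pair — two paths of length 4: r = 2·(1/2)^4 = 1/8).
Hamilton's rule: n·r·B > C, so the trait is favored while C < n·r·B = 3·0.125·0.392 = 0.147.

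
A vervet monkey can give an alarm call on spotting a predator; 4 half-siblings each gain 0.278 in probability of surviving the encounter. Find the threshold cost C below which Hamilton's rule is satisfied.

0.278

r to a half-sibling = 1/4 (half-sibs share one parent — one path of length 2: r = (1/2)^2 = 1/4).
Hamilton's rule: n·r·B > C, so the trait is favored while C < n·r·B = 4·0.25·0.278 = 0.278.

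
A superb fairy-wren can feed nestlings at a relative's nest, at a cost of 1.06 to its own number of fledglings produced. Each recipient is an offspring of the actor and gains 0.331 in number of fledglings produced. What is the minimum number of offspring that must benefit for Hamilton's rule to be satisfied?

7

r to an offspring = 0.5 (one parent–offspring link: r = (1/2)^1 = 1/2).
Hamilton's rule: n·r·B > C  ⇒  n > C/(r·B) = 1.06/(0.5·0.331) = 6.405.
The smallest integer exceeding 6.405 is 7.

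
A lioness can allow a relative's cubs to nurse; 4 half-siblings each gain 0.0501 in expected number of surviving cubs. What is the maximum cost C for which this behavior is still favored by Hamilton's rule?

0.0501

r to a half-sibling = 0.25 (half-sibs share one parent — one path of length 2: r = (1/2)^2 = 1/4).
Hamilton's rule: n·r·B > C, so the trait is favored while C < n·r·B = 4·0.25·0.0501 = 0.0501.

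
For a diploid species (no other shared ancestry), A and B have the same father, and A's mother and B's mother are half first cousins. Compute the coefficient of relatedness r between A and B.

Relatedness sums over independent paths through distinct common ancestors.
A and B are related in two ways: half-sibs through their shared father (r = 1/4) and half second cousins through their mothers (r = 1/64).
r = 1/4 + 1/64 = 0.265625.

0.265625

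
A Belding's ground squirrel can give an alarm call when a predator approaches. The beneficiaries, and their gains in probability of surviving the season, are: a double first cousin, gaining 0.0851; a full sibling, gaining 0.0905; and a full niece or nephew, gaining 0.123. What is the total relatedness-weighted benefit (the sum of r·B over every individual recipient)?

r to a double first cousin = 1/4 (double first cousins share both grandparent pairs — four paths of length 4: r = 4·(1/2)^4 = 1/4).
r to a full sibling = 1/2 (full sibs share both parents — two paths of length 2: r = 2·(1/2)^2 = 1/2).
r to a full niece or nephew = 0.25 (full aunt/uncle↔niece/nephew: two paths of length 3 through the shared grandparent pair: r = 2·(1/2)^3 = 1/4).
Summing one r·B term per recipient: 1·0.25·0.0851 + 1·0.5·0.0905 + 1·0.25·0.123 = 0.097275.

0.097275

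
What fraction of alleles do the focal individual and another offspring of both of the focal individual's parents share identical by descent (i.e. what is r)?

0.5

Each parent–offspring link contributes a factor of 1/2, and independent paths through distinct common ancestors add.
Full sibs share both parents — two paths of length 2: r = 2·(1/2)^2 = 1/2.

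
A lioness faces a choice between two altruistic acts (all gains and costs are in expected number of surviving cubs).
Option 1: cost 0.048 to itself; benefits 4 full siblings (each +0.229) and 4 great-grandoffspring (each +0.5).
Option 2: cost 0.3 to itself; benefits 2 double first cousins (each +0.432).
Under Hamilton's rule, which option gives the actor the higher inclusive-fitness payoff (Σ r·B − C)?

Option 1

Option 1: r to a full sibling = 0.5.
Option 1: r to a great-grandoffspring = 0.125.
Option 1: Σ r·B − C = (4·0.5·0.229 + 4·0.125·0.5) − 0.048 = 0.66.
Option 2: r to a double first cousin = 0.25.
Option 2: Σ r·B − C = (2·0.25·0.432) − 0.3 = -0.084.
Option 1 has the higher net inclusive-fitness payoff.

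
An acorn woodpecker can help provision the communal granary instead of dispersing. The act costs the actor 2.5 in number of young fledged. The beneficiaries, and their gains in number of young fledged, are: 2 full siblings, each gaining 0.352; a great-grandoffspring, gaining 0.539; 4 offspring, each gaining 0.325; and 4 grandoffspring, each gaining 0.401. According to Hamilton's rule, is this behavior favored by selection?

No

Hamilton's rule: the trait is favored when the sum of r·B over every recipient exceeds the actor's cost C.
r to a full sibling = 0.5 (full sibs share both parents — two paths of length 2: r = 2·(1/2)^2 = 1/2).
r to a great-grandoffspring = 0.125 (three parent–offspring links: r = (1/2)^3 = 1/8).
r to an offspring = 1/2 (one parent–offspring link: r = (1/2)^1 = 1/2).
r to a grandoffspring = 0.25 (two parent–offspring links: r = (1/2)^2 = 1/4).
Summing one r·B term per recipient: 2·0.5·0.352 + 1·0.125·0.539 + 4·0.5·0.325 + 4·0.25·0.401 = 1.470375.
1.470375 < 2.5: the indirect benefit is less than the cost.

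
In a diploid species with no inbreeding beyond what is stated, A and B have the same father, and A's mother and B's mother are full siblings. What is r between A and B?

Independent pedigree routes through distinct common ancestors add.
A and B are related in two ways: half-sibs through their shared father (r = 1/4) and first cousins through their mothers (r = 1/8).
r = 1/4 + 1/8 = 3/8 = 0.375.

0.375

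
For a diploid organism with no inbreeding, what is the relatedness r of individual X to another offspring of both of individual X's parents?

0.5

Each parent–offspring link contributes a factor of 1/2, and independent paths through distinct common ancestors add.
Full sibs share both parents — two paths of length 2: r = 2·(1/2)^2 = 1/2.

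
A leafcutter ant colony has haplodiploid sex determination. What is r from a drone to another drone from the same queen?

Haploid brothers each carry a random half of the queen's diploid genome, so on average they share half: r = 1/2.

0.5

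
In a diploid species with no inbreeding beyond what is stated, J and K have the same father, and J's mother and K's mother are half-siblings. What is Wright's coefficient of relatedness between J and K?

0.3125

Wright's path rule: contributions from independent ancestry routes add.
J and K are related in two ways: half-sibs through their shared father (r = 1/4) and half first cousins through their mothers (r = 1/16).
r = 1/4 + 1/16 = 0.3125.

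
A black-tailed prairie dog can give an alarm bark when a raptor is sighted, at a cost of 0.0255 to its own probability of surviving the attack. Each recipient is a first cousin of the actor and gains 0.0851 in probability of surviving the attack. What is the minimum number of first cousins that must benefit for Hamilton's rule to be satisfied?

3

r to a first cousin = 0.125 (first cousins share one grandparent pair — two paths of length 4: r = 2·(1/2)^4 = 1/8).
Hamilton's rule: n·r·B > C  ⇒  n > C/(r·B) = 0.0255/(0.125·0.0851) = 2.397.
The smallest integer exceeding 2.397 is 3.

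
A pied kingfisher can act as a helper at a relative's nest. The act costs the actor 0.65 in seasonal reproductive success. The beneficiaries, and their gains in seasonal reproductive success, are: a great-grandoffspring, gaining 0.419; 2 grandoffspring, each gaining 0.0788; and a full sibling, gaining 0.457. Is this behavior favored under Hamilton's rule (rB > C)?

No

Hamilton's rule: the trait is favored when the sum of r·B over every recipient exceeds the actor's cost C.
r to a great-grandoffspring = 1/8 (three parent–offspring links: r = (1/2)^3 = 1/8).
r to a grandoffspring = 0.25 (two parent–offspring links: r = (1/2)^2 = 1/4).
r to a full sibling = 1/2 (full sibs share both parents — two paths of length 2: r = 2·(1/2)^2 = 1/2).
Summing one r·B term per recipient: 1·0.125·0.419 + 2·0.25·0.0788 + 1·0.5·0.457 = 0.320275.
0.320275 < 0.65: the indirect benefit is less than the cost.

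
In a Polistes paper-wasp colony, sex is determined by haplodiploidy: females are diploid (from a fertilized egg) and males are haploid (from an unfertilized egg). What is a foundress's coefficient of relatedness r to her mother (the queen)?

One meiotic link between diploid queen and diploid daughter: r = 1/2.

0.5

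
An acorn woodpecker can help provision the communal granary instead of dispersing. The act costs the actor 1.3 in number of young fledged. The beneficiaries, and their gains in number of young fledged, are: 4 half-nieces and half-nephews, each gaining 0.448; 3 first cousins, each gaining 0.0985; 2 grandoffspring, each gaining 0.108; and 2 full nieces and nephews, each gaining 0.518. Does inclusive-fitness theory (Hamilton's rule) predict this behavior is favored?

No

Hamilton's rule: the trait is favored when the sum of r·B over every recipient exceeds the actor's cost C.
r to a half-niece or half-nephew = 1/8 (half-aunt/uncle↔niece/nephew: one path of length 3: r = (1/2)^3 = 1/8).
r to a first cousin = 1/8 (first cousins share one grandparent pair — two paths of length 4: r = 2·(1/2)^4 = 1/8).
r to a grandoffspring = 0.25 (two parent–offspring links: r = (1/2)^2 = 1/4).
r to a full niece or nephew = 0.25 (full aunt/uncle↔niece/nephew: two paths of length 3 through the shared grandparent pair: r = 2·(1/2)^3 = 1/4).
Summing one r·B term per recipient: 4·0.125·0.448 + 3·0.125·0.0985 + 2·0.25·0.108 + 2·0.25·0.518 = 0.5739375.
0.5739375 < 1.3: the indirect benefit is less than the cost.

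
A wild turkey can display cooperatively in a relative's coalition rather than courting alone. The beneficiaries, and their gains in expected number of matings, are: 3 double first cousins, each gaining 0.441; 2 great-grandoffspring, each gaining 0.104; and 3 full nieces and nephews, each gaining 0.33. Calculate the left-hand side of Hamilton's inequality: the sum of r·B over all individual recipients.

0.60425

r to a double first cousin = 0.25 (double first cousins share both grandparent pairs — four paths of length 4: r = 4·(1/2)^4 = 1/4).
r to a great-grandoffspring = 1/8 (three parent–offspring links: r = (1/2)^3 = 1/8).
r to a full niece or nephew = 1/4 (full aunt/uncle↔niece/nephew: two paths of length 3 through the shared grandparent pair: r = 2·(1/2)^3 = 1/4).
Summing one r·B term per recipient: 3·0.25·0.441 + 2·0.125·0.104 + 3·0.25·0.33 = 0.60425.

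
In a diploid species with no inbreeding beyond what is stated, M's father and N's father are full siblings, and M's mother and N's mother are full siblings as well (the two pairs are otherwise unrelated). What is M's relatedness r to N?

0.25

Relatedness sums over independent paths through distinct common ancestors.
M and N are related in two ways: first cousins through their fathers (r = 1/8) and first cousins through their mothers (r = 1/8) — i.e. double first cousins.
r = 1/8 + 1/8 = 0.25.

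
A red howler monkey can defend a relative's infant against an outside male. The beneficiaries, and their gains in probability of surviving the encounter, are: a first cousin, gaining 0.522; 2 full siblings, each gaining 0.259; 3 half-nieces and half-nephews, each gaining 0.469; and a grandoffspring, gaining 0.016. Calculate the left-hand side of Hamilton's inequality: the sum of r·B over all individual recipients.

0.504125

r to a first cousin = 1/8 (first cousins share one grandparent pair — two paths of length 4: r = 2·(1/2)^4 = 1/8).
r to a full sibling = 1/2 (full sibs share both parents — two paths of length 2: r = 2·(1/2)^2 = 1/2).
r to a half-niece or half-nephew = 0.125 (half-aunt/uncle↔niece/nephew: one path of length 3: r = (1/2)^3 = 1/8).
r to a grandoffspring = 1/4 (two parent–offspring links: r = (1/2)^2 = 1/4).
Summing one r·B term per recipient: 1·0.125·0.522 + 2·0.5·0.259 + 3·0.125·0.469 + 1·0.25·0.016 = 0.504125.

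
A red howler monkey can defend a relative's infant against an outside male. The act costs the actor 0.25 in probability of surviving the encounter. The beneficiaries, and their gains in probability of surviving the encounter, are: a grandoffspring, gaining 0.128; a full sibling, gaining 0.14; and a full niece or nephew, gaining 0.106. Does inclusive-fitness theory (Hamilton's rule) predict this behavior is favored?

No

Hamilton's rule: the trait is favored when the sum of r·B over every recipient exceeds the actor's cost C.
r to a grandoffspring = 1/4 (two parent–offspring links: r = (1/2)^2 = 1/4).
r to a full sibling = 0.5 (full sibs share both parents — two paths of length 2: r = 2·(1/2)^2 = 1/2).
r to a full niece or nephew = 1/4 (full aunt/uncle↔niece/nephew: two paths of length 3 through the shared grandparent pair: r = 2·(1/2)^3 = 1/4).
Summing one r·B term per recipient: 1·0.25·0.128 + 1·0.5·0.14 + 1·0.25·0.106 = 0.1285.
0.1285 < 0.25: the indirect benefit is less than the cost.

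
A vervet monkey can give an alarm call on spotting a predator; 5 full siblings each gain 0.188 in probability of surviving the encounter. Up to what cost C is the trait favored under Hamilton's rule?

0.47

r to a full sibling = 0.5 (full sibs share both parents — two paths of length 2: r = 2·(1/2)^2 = 1/2).
Hamilton's rule: n·r·B > C, so the trait is favored while C < n·r·B = 5·0.5·0.188 = 0.47.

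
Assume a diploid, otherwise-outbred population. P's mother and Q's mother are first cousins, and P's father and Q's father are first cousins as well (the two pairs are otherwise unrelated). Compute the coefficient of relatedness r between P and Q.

0.0625

Independent pedigree routes through distinct common ancestors add.
P and Q are related in two ways: second cousins through their mothers (r = 1/32) and second cousins through their fathers (r = 1/32).
r = 1/32 + 1/32 = 1/16 = 0.0625.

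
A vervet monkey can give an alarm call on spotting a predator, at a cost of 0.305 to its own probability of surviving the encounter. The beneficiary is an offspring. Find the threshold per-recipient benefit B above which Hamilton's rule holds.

r to an offspring = 1/2 (one parent–offspring link: r = (1/2)^1 = 1/2).
Hamilton's rule with n recipients of equal r: n·r·B > C, so B > C/(n·r) = 0.305/(1·0.5) = 0.61.

0.61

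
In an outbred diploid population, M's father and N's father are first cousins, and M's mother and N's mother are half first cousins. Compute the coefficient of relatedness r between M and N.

Relatedness sums over independent paths through distinct common ancestors.
M and N are related in two ways: second cousins through their fathers (r = 1/32) and half second cousins through their mothers (r = 1/64).
r = 1/32 + 1/64 = 0.046875.

0.046875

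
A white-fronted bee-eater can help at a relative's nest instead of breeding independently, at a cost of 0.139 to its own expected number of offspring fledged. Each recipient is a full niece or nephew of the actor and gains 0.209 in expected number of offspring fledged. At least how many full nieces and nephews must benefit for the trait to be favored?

3

r to a full niece or nephew = 1/4 (full aunt/uncle↔niece/nephew: two paths of length 3 through the shared grandparent pair: r = 2·(1/2)^3 = 1/4).
Hamilton's rule: n·r·B > C  ⇒  n > C/(r·B) = 0.139/(0.25·0.209) = 2.66.
The smallest integer exceeding 2.66 is 3.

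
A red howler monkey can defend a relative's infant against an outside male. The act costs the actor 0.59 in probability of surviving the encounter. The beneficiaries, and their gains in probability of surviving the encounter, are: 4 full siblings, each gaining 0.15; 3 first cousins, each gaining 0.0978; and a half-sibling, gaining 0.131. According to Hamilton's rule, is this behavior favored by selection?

No

Hamilton's rule: the trait is favored when the sum of r·B over every recipient exceeds the actor's cost C.
r to a full sibling = 1/2 (full sibs share both parents — two paths of length 2: r = 2·(1/2)^2 = 1/2).
r to a first cousin = 0.125 (first cousins share one grandparent pair — two paths of length 4: r = 2·(1/2)^4 = 1/8).
r to a half-sibling = 0.25 (half-sibs share one parent — one path of length 2: r = (1/2)^2 = 1/4).
Summing one r·B term per recipient: 4·0.5·0.15 + 3·0.125·0.0978 + 1·0.25·0.131 = 0.369425.
0.369425 < 0.59: the indirect benefit is less than the cost.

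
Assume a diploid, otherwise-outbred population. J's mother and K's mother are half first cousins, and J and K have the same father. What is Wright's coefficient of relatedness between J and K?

0.265625

Wright's path rule: contributions from independent ancestry routes add.
J and K are related in two ways: half second cousins through their mothers (r = 1/64) and half-sibs through their shared father (r = 1/4).
r = 1/64 + 1/4 = 0.265625.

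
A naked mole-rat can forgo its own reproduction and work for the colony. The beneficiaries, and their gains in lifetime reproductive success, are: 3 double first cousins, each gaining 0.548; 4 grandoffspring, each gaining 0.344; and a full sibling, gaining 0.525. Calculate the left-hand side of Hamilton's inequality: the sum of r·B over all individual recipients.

1.0175

r to a double first cousin = 0.25 (double first cousins share both grandparent pairs — four paths of length 4: r = 4·(1/2)^4 = 1/4).
r to a grandoffspring = 0.25 (two parent–offspring links: r = (1/2)^2 = 1/4).
r to a full sibling = 1/2 (full sibs share both parents — two paths of length 2: r = 2·(1/2)^2 = 1/2).
Summing one r·B term per recipient: 3·0.25·0.548 + 4·0.25·0.344 + 1·0.5·0.525 = 1.0175.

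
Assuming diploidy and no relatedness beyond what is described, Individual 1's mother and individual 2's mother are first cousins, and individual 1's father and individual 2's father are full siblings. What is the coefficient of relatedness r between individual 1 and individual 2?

0.15625

Wright's path rule: contributions from independent ancestry routes add.
Individual 1 and individual 2 are related in two ways: second cousins through their mothers (r = 1/32) and first cousins through their fathers (r = 1/8).
r = 1/32 + 1/8 = 5/32 = 0.15625.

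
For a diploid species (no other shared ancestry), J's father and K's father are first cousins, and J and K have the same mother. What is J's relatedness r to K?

0.28125

With two independent routes of shared ancestry, r is the sum of the two contributions.
J and K are related in two ways: second cousins through their fathers (r = 1/32) and half-sibs through their shared mother (r = 1/4).
r = 1/32 + 1/4 = 9/32 = 0.28125.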